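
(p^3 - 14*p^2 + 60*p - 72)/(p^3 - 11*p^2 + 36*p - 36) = (p - 6)/(p - 3)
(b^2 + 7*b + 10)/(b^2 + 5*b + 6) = (b + 5)/(b + 3)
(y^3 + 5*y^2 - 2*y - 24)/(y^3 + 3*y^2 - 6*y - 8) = (y + 3)/(y + 1)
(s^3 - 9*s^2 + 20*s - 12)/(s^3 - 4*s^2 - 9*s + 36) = (s^3 - 9*s^2 + 20*s - 12)/(s^3 - 4*s^2 - 9*s + 36)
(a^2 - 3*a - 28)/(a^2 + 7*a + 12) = (a - 7)/(a + 3)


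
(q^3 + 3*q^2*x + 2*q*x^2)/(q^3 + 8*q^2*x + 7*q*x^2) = (q + 2*x)/(q + 7*x)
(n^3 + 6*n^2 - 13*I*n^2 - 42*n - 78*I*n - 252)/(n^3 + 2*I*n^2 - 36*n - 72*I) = (n^2 - 13*I*n - 42)/(n^2 + 2*n*(-3 + I) - 12*I)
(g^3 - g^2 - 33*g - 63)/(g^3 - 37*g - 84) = (g + 3)/(g + 4)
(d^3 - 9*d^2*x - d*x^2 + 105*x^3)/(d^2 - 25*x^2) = (d^2 - 4*d*x - 21*x^2)/(d + 5*x)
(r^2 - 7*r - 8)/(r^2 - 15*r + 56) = (r + 1)/(r - 7)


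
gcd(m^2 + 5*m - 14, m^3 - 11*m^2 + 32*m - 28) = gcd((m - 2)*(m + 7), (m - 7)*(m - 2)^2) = m - 2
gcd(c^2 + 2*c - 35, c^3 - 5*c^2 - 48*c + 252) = c + 7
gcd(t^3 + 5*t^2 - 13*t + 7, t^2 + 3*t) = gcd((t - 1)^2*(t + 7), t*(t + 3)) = 1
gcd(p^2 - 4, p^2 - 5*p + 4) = 1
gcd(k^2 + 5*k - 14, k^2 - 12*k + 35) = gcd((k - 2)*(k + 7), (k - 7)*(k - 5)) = 1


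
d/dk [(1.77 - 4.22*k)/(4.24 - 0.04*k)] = (75.56528 - 0.71288*k)/(0.04*k - 4.24)^3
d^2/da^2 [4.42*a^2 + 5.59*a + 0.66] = 8.84000000000000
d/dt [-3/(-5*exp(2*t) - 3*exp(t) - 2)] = (-30*exp(t) - 9)*exp(t)/(5*exp(2*t) + 3*exp(t) + 2)^2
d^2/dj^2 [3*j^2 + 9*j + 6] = 6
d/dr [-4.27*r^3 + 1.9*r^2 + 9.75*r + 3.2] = -12.81*r^2 + 3.8*r + 9.75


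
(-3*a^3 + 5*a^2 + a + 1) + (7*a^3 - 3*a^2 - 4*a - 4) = 4*a^3 + 2*a^2 - 3*a - 3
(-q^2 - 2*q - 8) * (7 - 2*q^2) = 2*q^4 + 4*q^3 + 9*q^2 - 14*q - 56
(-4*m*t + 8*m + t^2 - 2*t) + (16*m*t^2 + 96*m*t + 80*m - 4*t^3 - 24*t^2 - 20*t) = 16*m*t^2 + 92*m*t + 88*m - 4*t^3 - 23*t^2 - 22*t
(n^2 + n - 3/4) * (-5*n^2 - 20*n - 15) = -5*n^4 - 25*n^3 - 125*n^2/4 + 45/4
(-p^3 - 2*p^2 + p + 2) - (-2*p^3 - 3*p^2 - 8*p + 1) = p^3 + p^2 + 9*p + 1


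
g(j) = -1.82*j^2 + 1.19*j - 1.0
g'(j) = 1.19 - 3.64*j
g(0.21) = -0.83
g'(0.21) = 0.43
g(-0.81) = -3.16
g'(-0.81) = 4.14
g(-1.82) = -9.19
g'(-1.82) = 7.81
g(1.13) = -1.98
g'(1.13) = -2.92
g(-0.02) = -1.02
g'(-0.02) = 1.26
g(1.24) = -2.32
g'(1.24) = -3.32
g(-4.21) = -38.27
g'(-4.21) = 16.51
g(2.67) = -10.80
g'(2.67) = -8.53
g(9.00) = -137.71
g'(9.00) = -31.57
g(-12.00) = -277.36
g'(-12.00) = 44.87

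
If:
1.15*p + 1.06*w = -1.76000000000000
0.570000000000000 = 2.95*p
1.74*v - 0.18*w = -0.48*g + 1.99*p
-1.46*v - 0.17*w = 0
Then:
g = -0.69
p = 0.19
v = 0.22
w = -1.87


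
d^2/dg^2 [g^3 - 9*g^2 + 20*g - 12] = 6*g - 18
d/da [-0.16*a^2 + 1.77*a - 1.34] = 1.77 - 0.32*a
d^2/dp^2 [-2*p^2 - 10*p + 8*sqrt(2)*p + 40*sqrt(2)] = -4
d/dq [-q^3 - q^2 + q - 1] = -3*q^2 - 2*q + 1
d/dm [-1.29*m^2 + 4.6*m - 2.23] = 4.6 - 2.58*m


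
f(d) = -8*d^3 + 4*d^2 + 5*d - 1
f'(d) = -24*d^2 + 8*d + 5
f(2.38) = -74.29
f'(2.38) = -111.91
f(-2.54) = 143.20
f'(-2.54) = -170.16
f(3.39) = -249.75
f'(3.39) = -243.69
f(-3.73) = 451.16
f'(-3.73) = -358.75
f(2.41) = -77.70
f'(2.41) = -115.11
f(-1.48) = 26.30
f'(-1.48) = -59.41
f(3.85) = -378.99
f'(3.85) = -319.94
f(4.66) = -700.40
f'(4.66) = -478.89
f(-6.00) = 1841.00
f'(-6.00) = -907.00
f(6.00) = -1555.00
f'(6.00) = -811.00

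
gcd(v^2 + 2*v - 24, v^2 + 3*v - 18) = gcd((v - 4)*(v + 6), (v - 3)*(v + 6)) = v + 6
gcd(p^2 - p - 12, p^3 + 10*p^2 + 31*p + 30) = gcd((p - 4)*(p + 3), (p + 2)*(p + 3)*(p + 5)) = p + 3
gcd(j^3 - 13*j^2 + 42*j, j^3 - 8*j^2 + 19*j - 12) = 1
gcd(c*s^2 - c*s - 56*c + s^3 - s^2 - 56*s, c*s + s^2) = c + s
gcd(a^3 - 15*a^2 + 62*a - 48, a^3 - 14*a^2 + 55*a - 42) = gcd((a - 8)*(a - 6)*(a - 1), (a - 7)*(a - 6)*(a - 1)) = a^2 - 7*a + 6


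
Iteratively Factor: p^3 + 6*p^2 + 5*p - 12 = (p - 1)*(p^2 + 7*p + 12) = (p - 1)*(p + 3)*(p + 4)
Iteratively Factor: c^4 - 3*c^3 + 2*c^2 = (c - 2)*(c^3 - c^2) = (c - 2)*(c - 1)*(c^2) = c*(c - 2)*(c - 1)*(c)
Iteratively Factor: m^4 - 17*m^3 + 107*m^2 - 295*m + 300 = (m - 4)*(m^3 - 13*m^2 + 55*m - 75) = (m - 5)*(m - 4)*(m^2 - 8*m + 15) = (m - 5)^2*(m - 4)*(m - 3)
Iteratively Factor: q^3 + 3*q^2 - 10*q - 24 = (q + 2)*(q^2 + q - 12) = (q - 3)*(q + 2)*(q + 4)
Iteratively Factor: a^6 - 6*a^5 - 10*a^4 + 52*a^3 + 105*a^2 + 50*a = (a)*(a^5 - 6*a^4 - 10*a^3 + 52*a^2 + 105*a + 50) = a*(a + 1)*(a^4 - 7*a^3 - 3*a^2 + 55*a + 50) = a*(a + 1)*(a + 2)*(a^3 - 9*a^2 + 15*a + 25) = a*(a - 5)*(a + 1)*(a + 2)*(a^2 - 4*a - 5) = a*(a - 5)*(a + 1)^2*(a + 2)*(a - 5)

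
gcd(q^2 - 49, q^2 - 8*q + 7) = q - 7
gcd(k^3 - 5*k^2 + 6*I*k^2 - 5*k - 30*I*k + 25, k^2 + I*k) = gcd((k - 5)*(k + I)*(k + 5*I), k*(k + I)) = k + I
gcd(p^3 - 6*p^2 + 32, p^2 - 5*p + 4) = p - 4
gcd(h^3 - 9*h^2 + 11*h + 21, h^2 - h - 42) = h - 7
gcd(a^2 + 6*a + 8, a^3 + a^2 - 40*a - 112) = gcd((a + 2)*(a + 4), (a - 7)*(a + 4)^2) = a + 4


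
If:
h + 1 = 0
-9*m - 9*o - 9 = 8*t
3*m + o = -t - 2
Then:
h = -1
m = -t/18 - 1/2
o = -5*t/6 - 1/2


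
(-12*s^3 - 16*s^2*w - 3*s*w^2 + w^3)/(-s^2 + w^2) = (12*s^2 + 4*s*w - w^2)/(s - w)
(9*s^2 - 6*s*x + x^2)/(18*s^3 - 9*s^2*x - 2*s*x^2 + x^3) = (-3*s + x)/(-6*s^2 + s*x + x^2)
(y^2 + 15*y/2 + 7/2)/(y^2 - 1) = (2*y^2 + 15*y + 7)/(2*(y^2 - 1))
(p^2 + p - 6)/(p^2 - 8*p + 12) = (p + 3)/(p - 6)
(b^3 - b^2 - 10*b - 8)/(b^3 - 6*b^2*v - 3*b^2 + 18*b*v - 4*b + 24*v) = (-b - 2)/(-b + 6*v)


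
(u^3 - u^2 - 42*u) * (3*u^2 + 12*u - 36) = 3*u^5 + 9*u^4 - 174*u^3 - 468*u^2 + 1512*u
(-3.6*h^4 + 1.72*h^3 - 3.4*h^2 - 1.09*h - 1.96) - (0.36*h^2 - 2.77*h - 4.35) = -3.6*h^4 + 1.72*h^3 - 3.76*h^2 + 1.68*h + 2.39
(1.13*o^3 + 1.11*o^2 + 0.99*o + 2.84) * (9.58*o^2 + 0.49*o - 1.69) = 10.8254*o^5 + 11.1875*o^4 + 8.1184*o^3 + 25.8164*o^2 - 0.2815*o - 4.7996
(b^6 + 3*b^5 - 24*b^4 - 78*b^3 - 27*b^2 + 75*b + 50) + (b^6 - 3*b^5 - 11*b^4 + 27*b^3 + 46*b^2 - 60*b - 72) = 2*b^6 - 35*b^4 - 51*b^3 + 19*b^2 + 15*b - 22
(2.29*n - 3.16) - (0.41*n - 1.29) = 1.88*n - 1.87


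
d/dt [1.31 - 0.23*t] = -0.230000000000000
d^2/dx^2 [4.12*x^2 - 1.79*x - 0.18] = 8.24000000000000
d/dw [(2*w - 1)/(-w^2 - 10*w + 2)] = 2*(w^2 - w - 3)/(w^4 + 20*w^3 + 96*w^2 - 40*w + 4)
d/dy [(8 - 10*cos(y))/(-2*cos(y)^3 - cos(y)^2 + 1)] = 2*(7*cos(y) - 19*cos(2*y)/2 + 5*cos(3*y) - 9/2)*sin(y)/(2*cos(y)^3 + cos(y)^2 - 1)^2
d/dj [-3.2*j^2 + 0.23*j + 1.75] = 0.23 - 6.4*j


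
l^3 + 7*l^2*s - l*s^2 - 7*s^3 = (l - s)*(l + s)*(l + 7*s)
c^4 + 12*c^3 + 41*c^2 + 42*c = c*(c + 2)*(c + 3)*(c + 7)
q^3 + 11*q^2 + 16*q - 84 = (q - 2)*(q + 6)*(q + 7)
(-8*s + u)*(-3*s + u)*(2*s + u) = 48*s^3 + 2*s^2*u - 9*s*u^2 + u^3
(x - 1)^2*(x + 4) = x^3 + 2*x^2 - 7*x + 4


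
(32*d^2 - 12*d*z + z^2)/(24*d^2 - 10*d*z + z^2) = (-8*d + z)/(-6*d + z)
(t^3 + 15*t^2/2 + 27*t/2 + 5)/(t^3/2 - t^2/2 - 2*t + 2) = (2*t^2 + 11*t + 5)/(t^2 - 3*t + 2)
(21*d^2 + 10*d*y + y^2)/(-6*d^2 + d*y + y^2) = (7*d + y)/(-2*d + y)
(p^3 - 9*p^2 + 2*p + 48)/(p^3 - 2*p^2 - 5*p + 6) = (p - 8)/(p - 1)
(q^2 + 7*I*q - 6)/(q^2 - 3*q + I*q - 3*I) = (q + 6*I)/(q - 3)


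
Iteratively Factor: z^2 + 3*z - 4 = (z + 4)*(z - 1)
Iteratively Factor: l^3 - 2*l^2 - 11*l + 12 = (l - 1)*(l^2 - l - 12) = (l - 4)*(l - 1)*(l + 3)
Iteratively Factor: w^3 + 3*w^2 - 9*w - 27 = (w + 3)*(w^2 - 9) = (w + 3)^2*(w - 3)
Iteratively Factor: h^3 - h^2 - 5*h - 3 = (h + 1)*(h^2 - 2*h - 3) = (h - 3)*(h + 1)*(h + 1)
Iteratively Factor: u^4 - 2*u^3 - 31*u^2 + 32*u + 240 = (u - 5)*(u^3 + 3*u^2 - 16*u - 48) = (u - 5)*(u - 4)*(u^2 + 7*u + 12) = (u - 5)*(u - 4)*(u + 3)*(u + 4)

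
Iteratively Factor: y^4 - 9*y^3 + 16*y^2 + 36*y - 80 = (y - 5)*(y^3 - 4*y^2 - 4*y + 16) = (y - 5)*(y - 2)*(y^2 - 2*y - 8) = (y - 5)*(y - 4)*(y - 2)*(y + 2)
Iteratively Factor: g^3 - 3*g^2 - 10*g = (g + 2)*(g^2 - 5*g) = (g - 5)*(g + 2)*(g)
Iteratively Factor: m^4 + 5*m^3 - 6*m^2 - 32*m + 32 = (m - 2)*(m^3 + 7*m^2 + 8*m - 16) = (m - 2)*(m - 1)*(m^2 + 8*m + 16) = (m - 2)*(m - 1)*(m + 4)*(m + 4)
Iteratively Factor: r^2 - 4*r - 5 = (r + 1)*(r - 5)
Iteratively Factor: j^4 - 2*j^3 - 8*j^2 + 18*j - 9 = (j - 1)*(j^3 - j^2 - 9*j + 9) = (j - 1)*(j + 3)*(j^2 - 4*j + 3) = (j - 3)*(j - 1)*(j + 3)*(j - 1)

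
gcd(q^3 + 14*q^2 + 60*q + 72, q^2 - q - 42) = q + 6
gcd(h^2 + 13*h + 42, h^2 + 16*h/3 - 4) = h + 6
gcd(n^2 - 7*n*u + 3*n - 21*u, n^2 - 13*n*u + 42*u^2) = -n + 7*u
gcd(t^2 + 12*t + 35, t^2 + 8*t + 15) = t + 5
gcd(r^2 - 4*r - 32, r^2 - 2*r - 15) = 1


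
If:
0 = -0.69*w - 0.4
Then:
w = -0.58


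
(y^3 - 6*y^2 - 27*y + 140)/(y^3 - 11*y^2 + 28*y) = (y + 5)/y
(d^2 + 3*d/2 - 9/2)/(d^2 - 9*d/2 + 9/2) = (d + 3)/(d - 3)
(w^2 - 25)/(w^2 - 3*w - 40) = (w - 5)/(w - 8)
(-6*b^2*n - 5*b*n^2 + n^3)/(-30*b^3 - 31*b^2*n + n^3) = n/(5*b + n)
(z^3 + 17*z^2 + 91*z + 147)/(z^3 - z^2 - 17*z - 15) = (z^2 + 14*z + 49)/(z^2 - 4*z - 5)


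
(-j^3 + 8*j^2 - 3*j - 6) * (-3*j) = 3*j^4 - 24*j^3 + 9*j^2 + 18*j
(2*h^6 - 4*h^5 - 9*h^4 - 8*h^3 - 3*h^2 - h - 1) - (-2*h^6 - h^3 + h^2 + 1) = 4*h^6 - 4*h^5 - 9*h^4 - 7*h^3 - 4*h^2 - h - 2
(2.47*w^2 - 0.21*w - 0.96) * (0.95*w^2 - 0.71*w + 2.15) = 2.3465*w^4 - 1.9532*w^3 + 4.5476*w^2 + 0.2301*w - 2.064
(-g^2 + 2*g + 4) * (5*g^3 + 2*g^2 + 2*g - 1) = -5*g^5 + 8*g^4 + 22*g^3 + 13*g^2 + 6*g - 4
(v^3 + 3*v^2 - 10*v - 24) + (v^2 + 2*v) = v^3 + 4*v^2 - 8*v - 24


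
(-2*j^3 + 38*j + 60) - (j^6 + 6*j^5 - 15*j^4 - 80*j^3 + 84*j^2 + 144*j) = -j^6 - 6*j^5 + 15*j^4 + 78*j^3 - 84*j^2 - 106*j + 60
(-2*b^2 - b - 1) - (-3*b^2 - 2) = b^2 - b + 1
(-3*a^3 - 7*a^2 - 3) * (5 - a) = 3*a^4 - 8*a^3 - 35*a^2 + 3*a - 15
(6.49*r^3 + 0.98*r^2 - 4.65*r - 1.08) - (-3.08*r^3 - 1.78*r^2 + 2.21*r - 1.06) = 9.57*r^3 + 2.76*r^2 - 6.86*r - 0.02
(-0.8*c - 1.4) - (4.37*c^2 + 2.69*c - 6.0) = -4.37*c^2 - 3.49*c + 4.6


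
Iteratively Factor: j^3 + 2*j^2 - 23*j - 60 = (j - 5)*(j^2 + 7*j + 12) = (j - 5)*(j + 4)*(j + 3)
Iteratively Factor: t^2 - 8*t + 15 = (t - 3)*(t - 5)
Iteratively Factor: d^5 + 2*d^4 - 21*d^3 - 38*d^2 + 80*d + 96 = (d - 2)*(d^4 + 4*d^3 - 13*d^2 - 64*d - 48) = (d - 2)*(d + 4)*(d^3 - 13*d - 12) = (d - 4)*(d - 2)*(d + 4)*(d^2 + 4*d + 3) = (d - 4)*(d - 2)*(d + 3)*(d + 4)*(d + 1)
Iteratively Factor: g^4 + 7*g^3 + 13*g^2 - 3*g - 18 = (g - 1)*(g^3 + 8*g^2 + 21*g + 18) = (g - 1)*(g + 2)*(g^2 + 6*g + 9) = (g - 1)*(g + 2)*(g + 3)*(g + 3)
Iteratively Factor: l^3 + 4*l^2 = (l + 4)*(l^2) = l*(l + 4)*(l)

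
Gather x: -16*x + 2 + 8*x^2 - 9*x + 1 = 8*x^2 - 25*x + 3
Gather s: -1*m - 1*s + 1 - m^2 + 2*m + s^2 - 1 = -m^2 + m + s^2 - s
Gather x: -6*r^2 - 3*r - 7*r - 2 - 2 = -6*r^2 - 10*r - 4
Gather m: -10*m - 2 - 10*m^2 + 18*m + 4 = -10*m^2 + 8*m + 2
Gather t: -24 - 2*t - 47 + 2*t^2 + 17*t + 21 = 2*t^2 + 15*t - 50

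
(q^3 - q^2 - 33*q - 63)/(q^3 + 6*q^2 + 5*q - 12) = (q^2 - 4*q - 21)/(q^2 + 3*q - 4)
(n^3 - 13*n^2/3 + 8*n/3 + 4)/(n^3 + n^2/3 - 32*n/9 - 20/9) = 3*(n - 3)/(3*n + 5)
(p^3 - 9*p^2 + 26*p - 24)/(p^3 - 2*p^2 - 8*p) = (p^2 - 5*p + 6)/(p*(p + 2))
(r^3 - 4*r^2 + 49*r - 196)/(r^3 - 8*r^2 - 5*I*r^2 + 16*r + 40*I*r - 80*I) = (r^2 + 49)/(r^2 - r*(4 + 5*I) + 20*I)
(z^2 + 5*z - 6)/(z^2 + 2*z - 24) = (z - 1)/(z - 4)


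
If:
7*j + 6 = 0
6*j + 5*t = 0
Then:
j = -6/7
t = 36/35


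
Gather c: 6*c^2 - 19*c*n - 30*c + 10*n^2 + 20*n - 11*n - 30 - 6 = 6*c^2 + c*(-19*n - 30) + 10*n^2 + 9*n - 36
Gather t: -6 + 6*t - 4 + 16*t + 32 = 22*t + 22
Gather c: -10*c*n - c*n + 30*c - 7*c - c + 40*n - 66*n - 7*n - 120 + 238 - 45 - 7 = c*(22 - 11*n) - 33*n + 66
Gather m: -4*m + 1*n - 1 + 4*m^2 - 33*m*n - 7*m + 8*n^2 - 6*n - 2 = 4*m^2 + m*(-33*n - 11) + 8*n^2 - 5*n - 3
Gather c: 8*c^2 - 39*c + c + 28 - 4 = 8*c^2 - 38*c + 24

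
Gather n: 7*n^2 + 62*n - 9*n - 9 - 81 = 7*n^2 + 53*n - 90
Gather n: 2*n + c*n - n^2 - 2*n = c*n - n^2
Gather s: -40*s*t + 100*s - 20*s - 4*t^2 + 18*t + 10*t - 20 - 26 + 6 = s*(80 - 40*t) - 4*t^2 + 28*t - 40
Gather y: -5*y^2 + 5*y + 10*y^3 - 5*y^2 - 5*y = 10*y^3 - 10*y^2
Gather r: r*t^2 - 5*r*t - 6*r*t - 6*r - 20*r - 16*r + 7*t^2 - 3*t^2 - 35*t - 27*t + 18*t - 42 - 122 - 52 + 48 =r*(t^2 - 11*t - 42) + 4*t^2 - 44*t - 168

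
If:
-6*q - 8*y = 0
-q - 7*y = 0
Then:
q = 0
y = 0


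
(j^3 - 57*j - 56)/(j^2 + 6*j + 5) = (j^2 - j - 56)/(j + 5)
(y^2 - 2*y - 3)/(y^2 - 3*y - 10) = (-y^2 + 2*y + 3)/(-y^2 + 3*y + 10)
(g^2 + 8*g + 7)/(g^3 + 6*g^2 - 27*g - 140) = (g + 1)/(g^2 - g - 20)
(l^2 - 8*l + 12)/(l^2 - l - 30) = (l - 2)/(l + 5)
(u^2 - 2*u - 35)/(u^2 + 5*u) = (u - 7)/u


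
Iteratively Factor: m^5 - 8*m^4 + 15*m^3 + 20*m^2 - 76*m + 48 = (m - 4)*(m^4 - 4*m^3 - m^2 + 16*m - 12) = (m - 4)*(m + 2)*(m^3 - 6*m^2 + 11*m - 6) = (m - 4)*(m - 2)*(m + 2)*(m^2 - 4*m + 3) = (m - 4)*(m - 3)*(m - 2)*(m + 2)*(m - 1)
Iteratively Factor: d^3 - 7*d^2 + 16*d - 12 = (d - 2)*(d^2 - 5*d + 6) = (d - 3)*(d - 2)*(d - 2)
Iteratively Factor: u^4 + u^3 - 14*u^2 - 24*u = (u)*(u^3 + u^2 - 14*u - 24) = u*(u + 3)*(u^2 - 2*u - 8) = u*(u - 4)*(u + 3)*(u + 2)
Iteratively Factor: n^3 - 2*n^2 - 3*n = (n)*(n^2 - 2*n - 3) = n*(n + 1)*(n - 3)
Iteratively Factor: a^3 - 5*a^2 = (a)*(a^2 - 5*a) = a*(a - 5)*(a)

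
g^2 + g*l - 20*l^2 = (g - 4*l)*(g + 5*l)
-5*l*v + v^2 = v*(-5*l + v)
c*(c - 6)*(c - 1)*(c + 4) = c^4 - 3*c^3 - 22*c^2 + 24*c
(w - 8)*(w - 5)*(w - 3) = w^3 - 16*w^2 + 79*w - 120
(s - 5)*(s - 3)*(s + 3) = s^3 - 5*s^2 - 9*s + 45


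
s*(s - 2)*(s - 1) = s^3 - 3*s^2 + 2*s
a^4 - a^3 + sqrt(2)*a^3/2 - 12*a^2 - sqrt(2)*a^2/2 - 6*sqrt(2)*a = a*(a - 4)*(a + 3)*(a + sqrt(2)/2)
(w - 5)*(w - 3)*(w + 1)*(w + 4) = w^4 - 3*w^3 - 21*w^2 + 43*w + 60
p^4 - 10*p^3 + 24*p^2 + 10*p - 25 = (p - 5)^2*(p - 1)*(p + 1)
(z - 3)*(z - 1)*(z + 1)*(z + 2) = z^4 - z^3 - 7*z^2 + z + 6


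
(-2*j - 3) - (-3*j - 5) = j + 2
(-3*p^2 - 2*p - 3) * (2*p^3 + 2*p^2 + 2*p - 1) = -6*p^5 - 10*p^4 - 16*p^3 - 7*p^2 - 4*p + 3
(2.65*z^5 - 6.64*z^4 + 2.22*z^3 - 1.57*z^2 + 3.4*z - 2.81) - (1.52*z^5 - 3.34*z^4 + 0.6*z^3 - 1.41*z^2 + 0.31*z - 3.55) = 1.13*z^5 - 3.3*z^4 + 1.62*z^3 - 0.16*z^2 + 3.09*z + 0.74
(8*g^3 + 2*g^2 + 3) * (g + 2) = 8*g^4 + 18*g^3 + 4*g^2 + 3*g + 6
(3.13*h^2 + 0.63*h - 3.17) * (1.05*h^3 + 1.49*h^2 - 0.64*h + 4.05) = 3.2865*h^5 + 5.3252*h^4 - 4.393*h^3 + 7.55*h^2 + 4.5803*h - 12.8385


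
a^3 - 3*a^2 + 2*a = a*(a - 2)*(a - 1)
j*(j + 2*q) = j^2 + 2*j*q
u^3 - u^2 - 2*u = u*(u - 2)*(u + 1)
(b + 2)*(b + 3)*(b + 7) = b^3 + 12*b^2 + 41*b + 42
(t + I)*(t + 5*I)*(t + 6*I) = t^3 + 12*I*t^2 - 41*t - 30*I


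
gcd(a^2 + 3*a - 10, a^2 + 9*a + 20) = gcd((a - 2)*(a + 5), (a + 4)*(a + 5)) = a + 5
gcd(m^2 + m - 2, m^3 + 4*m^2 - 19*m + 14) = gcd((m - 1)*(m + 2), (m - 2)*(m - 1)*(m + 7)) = m - 1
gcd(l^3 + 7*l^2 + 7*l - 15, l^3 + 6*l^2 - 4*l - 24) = 1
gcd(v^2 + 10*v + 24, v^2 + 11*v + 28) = v + 4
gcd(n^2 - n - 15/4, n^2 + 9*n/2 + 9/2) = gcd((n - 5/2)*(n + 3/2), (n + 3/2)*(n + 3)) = n + 3/2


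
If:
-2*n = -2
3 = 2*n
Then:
No Solution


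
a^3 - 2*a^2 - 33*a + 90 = (a - 5)*(a - 3)*(a + 6)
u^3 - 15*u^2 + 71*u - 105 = (u - 7)*(u - 5)*(u - 3)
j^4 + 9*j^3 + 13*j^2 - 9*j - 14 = (j - 1)*(j + 1)*(j + 2)*(j + 7)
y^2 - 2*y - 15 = (y - 5)*(y + 3)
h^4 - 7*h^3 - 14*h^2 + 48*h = h*(h - 8)*(h - 2)*(h + 3)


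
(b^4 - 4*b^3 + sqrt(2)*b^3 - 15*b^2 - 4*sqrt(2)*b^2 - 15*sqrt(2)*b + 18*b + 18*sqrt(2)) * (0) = 0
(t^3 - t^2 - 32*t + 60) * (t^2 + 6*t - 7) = t^5 + 5*t^4 - 45*t^3 - 125*t^2 + 584*t - 420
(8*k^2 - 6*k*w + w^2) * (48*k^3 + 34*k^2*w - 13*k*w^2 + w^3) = 384*k^5 - 16*k^4*w - 260*k^3*w^2 + 120*k^2*w^3 - 19*k*w^4 + w^5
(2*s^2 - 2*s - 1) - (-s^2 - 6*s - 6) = 3*s^2 + 4*s + 5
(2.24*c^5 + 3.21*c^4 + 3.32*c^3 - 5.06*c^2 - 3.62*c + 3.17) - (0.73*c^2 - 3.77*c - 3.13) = 2.24*c^5 + 3.21*c^4 + 3.32*c^3 - 5.79*c^2 + 0.15*c + 6.3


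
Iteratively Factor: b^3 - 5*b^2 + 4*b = (b - 1)*(b^2 - 4*b) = (b - 4)*(b - 1)*(b)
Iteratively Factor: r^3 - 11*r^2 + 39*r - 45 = (r - 3)*(r^2 - 8*r + 15) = (r - 3)^2*(r - 5)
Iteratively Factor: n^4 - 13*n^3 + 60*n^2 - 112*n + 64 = (n - 4)*(n^3 - 9*n^2 + 24*n - 16) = (n - 4)*(n - 1)*(n^2 - 8*n + 16) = (n - 4)^2*(n - 1)*(n - 4)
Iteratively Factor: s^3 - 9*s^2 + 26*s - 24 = (s - 3)*(s^2 - 6*s + 8) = (s - 4)*(s - 3)*(s - 2)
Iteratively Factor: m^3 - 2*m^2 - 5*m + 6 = (m - 3)*(m^2 + m - 2) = (m - 3)*(m - 1)*(m + 2)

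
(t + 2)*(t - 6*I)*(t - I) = t^3 + 2*t^2 - 7*I*t^2 - 6*t - 14*I*t - 12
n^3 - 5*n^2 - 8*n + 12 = (n - 6)*(n - 1)*(n + 2)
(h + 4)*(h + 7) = h^2 + 11*h + 28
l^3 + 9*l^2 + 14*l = l*(l + 2)*(l + 7)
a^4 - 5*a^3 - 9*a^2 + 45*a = a*(a - 5)*(a - 3)*(a + 3)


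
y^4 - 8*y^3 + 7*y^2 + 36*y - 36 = (y - 6)*(y - 3)*(y - 1)*(y + 2)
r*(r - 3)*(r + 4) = r^3 + r^2 - 12*r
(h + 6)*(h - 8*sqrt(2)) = h^2 - 8*sqrt(2)*h + 6*h - 48*sqrt(2)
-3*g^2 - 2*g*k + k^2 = (-3*g + k)*(g + k)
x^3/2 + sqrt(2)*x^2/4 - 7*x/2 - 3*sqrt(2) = (x/2 + sqrt(2)/2)*(x - 2*sqrt(2))*(x + 3*sqrt(2)/2)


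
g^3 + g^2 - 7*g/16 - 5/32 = (g - 1/2)*(g + 1/4)*(g + 5/4)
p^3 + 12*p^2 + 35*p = p*(p + 5)*(p + 7)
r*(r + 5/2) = r^2 + 5*r/2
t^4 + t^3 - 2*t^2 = t^2*(t - 1)*(t + 2)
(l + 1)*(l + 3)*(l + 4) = l^3 + 8*l^2 + 19*l + 12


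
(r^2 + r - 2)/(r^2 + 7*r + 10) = (r - 1)/(r + 5)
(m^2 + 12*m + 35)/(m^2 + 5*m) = (m + 7)/m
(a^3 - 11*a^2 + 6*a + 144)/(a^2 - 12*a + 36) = (a^2 - 5*a - 24)/(a - 6)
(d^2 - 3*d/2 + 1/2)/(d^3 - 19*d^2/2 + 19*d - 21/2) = (2*d - 1)/(2*d^2 - 17*d + 21)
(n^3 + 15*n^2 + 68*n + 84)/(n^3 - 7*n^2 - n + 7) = (n^3 + 15*n^2 + 68*n + 84)/(n^3 - 7*n^2 - n + 7)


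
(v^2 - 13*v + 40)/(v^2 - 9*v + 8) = (v - 5)/(v - 1)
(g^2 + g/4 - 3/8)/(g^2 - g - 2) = (-g^2 - g/4 + 3/8)/(-g^2 + g + 2)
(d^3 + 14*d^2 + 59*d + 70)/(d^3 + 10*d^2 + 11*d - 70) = (d + 2)/(d - 2)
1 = 1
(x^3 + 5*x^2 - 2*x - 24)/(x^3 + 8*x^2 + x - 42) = (x + 4)/(x + 7)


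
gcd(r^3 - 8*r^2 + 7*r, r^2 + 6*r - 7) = r - 1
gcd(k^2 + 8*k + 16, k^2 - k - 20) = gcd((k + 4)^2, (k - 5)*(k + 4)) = k + 4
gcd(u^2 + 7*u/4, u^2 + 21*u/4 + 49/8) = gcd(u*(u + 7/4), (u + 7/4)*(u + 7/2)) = u + 7/4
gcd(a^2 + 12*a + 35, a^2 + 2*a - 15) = a + 5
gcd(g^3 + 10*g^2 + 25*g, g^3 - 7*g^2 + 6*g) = g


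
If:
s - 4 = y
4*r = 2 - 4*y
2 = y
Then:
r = -3/2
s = 6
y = 2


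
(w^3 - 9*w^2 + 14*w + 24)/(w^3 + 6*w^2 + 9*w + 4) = (w^2 - 10*w + 24)/(w^2 + 5*w + 4)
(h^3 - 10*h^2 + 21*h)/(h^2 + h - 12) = h*(h - 7)/(h + 4)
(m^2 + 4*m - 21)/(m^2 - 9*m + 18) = (m + 7)/(m - 6)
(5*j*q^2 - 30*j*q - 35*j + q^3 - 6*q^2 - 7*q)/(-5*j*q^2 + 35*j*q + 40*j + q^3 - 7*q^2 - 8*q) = (5*j*q - 35*j + q^2 - 7*q)/(-5*j*q + 40*j + q^2 - 8*q)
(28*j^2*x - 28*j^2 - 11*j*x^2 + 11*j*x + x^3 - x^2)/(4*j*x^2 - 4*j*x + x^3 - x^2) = (28*j^2 - 11*j*x + x^2)/(x*(4*j + x))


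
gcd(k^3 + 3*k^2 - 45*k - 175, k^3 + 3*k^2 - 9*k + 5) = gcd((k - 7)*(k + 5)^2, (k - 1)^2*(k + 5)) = k + 5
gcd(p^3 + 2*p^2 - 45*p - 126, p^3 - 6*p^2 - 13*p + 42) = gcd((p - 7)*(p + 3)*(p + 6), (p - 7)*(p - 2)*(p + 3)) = p^2 - 4*p - 21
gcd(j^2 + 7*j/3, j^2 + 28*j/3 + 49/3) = j + 7/3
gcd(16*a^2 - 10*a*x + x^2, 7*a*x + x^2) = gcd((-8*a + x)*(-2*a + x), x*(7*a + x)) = 1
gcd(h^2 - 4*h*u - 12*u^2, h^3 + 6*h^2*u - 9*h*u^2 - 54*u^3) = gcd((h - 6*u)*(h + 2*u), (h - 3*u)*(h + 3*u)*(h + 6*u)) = 1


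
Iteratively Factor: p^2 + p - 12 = (p + 4)*(p - 3)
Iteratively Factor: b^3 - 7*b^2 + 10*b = (b - 5)*(b^2 - 2*b) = b*(b - 5)*(b - 2)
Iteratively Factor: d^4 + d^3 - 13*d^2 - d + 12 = (d + 1)*(d^3 - 13*d + 12) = (d - 3)*(d + 1)*(d^2 + 3*d - 4) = (d - 3)*(d - 1)*(d + 1)*(d + 4)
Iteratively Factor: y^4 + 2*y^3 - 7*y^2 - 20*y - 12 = (y + 2)*(y^3 - 7*y - 6) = (y + 2)^2*(y^2 - 2*y - 3) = (y - 3)*(y + 2)^2*(y + 1)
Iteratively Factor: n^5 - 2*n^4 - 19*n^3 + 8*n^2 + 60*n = (n + 2)*(n^4 - 4*n^3 - 11*n^2 + 30*n) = n*(n + 2)*(n^3 - 4*n^2 - 11*n + 30) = n*(n + 2)*(n + 3)*(n^2 - 7*n + 10) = n*(n - 5)*(n + 2)*(n + 3)*(n - 2)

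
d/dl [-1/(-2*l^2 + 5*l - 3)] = (5 - 4*l)/(2*l^2 - 5*l + 3)^2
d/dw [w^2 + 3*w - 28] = 2*w + 3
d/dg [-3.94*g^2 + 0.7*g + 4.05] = 0.7 - 7.88*g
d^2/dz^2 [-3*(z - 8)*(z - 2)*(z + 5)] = 30 - 18*z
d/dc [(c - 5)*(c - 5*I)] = 2*c - 5 - 5*I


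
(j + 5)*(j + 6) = j^2 + 11*j + 30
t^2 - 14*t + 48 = (t - 8)*(t - 6)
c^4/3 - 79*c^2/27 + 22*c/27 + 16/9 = (c/3 + 1)*(c - 8/3)*(c - 1)*(c + 2/3)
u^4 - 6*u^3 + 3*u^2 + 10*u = u*(u - 5)*(u - 2)*(u + 1)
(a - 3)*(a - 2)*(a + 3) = a^3 - 2*a^2 - 9*a + 18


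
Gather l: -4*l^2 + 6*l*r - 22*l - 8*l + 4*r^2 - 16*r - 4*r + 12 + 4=-4*l^2 + l*(6*r - 30) + 4*r^2 - 20*r + 16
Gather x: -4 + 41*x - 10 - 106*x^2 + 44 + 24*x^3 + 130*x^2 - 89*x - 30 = 24*x^3 + 24*x^2 - 48*x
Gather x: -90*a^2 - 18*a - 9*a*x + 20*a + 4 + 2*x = -90*a^2 + 2*a + x*(2 - 9*a) + 4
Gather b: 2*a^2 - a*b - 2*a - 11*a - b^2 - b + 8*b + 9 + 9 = 2*a^2 - 13*a - b^2 + b*(7 - a) + 18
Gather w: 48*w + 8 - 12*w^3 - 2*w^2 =-12*w^3 - 2*w^2 + 48*w + 8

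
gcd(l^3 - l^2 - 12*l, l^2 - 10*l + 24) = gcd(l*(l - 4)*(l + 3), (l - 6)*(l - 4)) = l - 4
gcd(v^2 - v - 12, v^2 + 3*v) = v + 3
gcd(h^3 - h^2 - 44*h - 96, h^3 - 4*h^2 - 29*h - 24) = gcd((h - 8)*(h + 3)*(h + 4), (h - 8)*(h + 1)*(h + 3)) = h^2 - 5*h - 24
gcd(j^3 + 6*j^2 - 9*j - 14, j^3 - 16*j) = 1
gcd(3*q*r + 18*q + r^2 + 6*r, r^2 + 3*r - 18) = r + 6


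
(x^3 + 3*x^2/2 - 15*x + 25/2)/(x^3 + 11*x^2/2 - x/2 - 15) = (2*x^2 - 7*x + 5)/(2*x^2 + x - 6)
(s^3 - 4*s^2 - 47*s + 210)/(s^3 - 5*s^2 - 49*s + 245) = (s - 6)/(s - 7)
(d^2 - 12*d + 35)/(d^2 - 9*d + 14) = (d - 5)/(d - 2)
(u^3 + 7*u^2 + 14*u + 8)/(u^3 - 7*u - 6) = (u + 4)/(u - 3)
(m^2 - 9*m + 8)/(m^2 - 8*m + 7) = (m - 8)/(m - 7)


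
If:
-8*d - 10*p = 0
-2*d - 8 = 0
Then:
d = -4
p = 16/5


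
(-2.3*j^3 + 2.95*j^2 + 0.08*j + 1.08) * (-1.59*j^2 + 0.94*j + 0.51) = 3.657*j^5 - 6.8525*j^4 + 1.4728*j^3 - 0.1375*j^2 + 1.056*j + 0.5508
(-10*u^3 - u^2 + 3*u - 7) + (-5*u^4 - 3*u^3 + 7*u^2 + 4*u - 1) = -5*u^4 - 13*u^3 + 6*u^2 + 7*u - 8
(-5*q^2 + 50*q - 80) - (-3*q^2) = -2*q^2 + 50*q - 80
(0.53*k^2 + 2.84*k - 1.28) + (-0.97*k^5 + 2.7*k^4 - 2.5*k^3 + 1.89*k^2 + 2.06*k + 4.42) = -0.97*k^5 + 2.7*k^4 - 2.5*k^3 + 2.42*k^2 + 4.9*k + 3.14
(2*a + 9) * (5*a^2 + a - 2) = 10*a^3 + 47*a^2 + 5*a - 18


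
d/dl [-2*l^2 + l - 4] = 1 - 4*l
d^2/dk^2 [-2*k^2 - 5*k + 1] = -4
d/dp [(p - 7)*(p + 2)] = 2*p - 5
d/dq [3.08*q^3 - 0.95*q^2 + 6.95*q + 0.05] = 9.24*q^2 - 1.9*q + 6.95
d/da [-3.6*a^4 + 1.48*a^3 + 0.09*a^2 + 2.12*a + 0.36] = -14.4*a^3 + 4.44*a^2 + 0.18*a + 2.12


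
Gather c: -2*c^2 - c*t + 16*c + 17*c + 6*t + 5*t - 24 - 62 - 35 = -2*c^2 + c*(33 - t) + 11*t - 121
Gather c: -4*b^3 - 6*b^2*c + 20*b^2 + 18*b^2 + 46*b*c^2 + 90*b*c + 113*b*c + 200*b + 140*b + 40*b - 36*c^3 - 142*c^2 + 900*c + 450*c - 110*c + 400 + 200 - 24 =-4*b^3 + 38*b^2 + 380*b - 36*c^3 + c^2*(46*b - 142) + c*(-6*b^2 + 203*b + 1240) + 576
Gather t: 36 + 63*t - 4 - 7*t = 56*t + 32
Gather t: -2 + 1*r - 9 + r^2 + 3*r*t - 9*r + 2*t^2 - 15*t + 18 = r^2 - 8*r + 2*t^2 + t*(3*r - 15) + 7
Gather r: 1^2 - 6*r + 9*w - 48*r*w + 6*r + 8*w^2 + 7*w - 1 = -48*r*w + 8*w^2 + 16*w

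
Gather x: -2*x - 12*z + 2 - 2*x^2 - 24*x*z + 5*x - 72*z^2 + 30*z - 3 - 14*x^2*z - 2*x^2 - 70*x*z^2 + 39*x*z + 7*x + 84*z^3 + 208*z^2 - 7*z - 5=x^2*(-14*z - 4) + x*(-70*z^2 + 15*z + 10) + 84*z^3 + 136*z^2 + 11*z - 6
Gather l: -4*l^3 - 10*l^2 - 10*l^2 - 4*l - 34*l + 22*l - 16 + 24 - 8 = -4*l^3 - 20*l^2 - 16*l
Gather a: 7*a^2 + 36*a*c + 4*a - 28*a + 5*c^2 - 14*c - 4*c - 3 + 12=7*a^2 + a*(36*c - 24) + 5*c^2 - 18*c + 9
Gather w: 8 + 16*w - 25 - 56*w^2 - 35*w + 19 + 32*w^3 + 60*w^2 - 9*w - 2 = 32*w^3 + 4*w^2 - 28*w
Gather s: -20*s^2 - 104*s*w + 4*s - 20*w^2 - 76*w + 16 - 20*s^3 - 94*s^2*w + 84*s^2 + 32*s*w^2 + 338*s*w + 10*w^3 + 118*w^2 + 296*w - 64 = -20*s^3 + s^2*(64 - 94*w) + s*(32*w^2 + 234*w + 4) + 10*w^3 + 98*w^2 + 220*w - 48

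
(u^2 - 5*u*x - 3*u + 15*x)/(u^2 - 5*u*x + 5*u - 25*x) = (u - 3)/(u + 5)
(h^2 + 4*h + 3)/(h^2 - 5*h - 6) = (h + 3)/(h - 6)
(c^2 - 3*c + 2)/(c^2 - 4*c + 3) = (c - 2)/(c - 3)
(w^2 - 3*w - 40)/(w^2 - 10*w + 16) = (w + 5)/(w - 2)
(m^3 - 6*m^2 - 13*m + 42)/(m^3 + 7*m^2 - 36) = (m - 7)/(m + 6)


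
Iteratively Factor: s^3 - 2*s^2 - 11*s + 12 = (s - 1)*(s^2 - s - 12) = (s - 1)*(s + 3)*(s - 4)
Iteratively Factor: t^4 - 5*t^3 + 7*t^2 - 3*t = (t - 1)*(t^3 - 4*t^2 + 3*t) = t*(t - 1)*(t^2 - 4*t + 3) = t*(t - 1)^2*(t - 3)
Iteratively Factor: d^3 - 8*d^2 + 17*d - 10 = (d - 2)*(d^2 - 6*d + 5) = (d - 5)*(d - 2)*(d - 1)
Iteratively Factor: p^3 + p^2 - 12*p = (p)*(p^2 + p - 12) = p*(p - 3)*(p + 4)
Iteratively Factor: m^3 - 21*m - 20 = (m - 5)*(m^2 + 5*m + 4) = (m - 5)*(m + 1)*(m + 4)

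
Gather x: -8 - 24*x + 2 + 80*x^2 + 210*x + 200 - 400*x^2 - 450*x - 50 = -320*x^2 - 264*x + 144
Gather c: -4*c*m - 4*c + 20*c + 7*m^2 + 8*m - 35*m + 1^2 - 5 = c*(16 - 4*m) + 7*m^2 - 27*m - 4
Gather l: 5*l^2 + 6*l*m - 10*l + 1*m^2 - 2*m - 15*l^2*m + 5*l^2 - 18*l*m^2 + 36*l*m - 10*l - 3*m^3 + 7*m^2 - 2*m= l^2*(10 - 15*m) + l*(-18*m^2 + 42*m - 20) - 3*m^3 + 8*m^2 - 4*m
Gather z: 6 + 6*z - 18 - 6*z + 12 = 0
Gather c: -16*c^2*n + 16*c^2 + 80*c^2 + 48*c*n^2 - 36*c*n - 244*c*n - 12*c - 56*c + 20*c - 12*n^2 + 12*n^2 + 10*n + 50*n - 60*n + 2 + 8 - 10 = c^2*(96 - 16*n) + c*(48*n^2 - 280*n - 48)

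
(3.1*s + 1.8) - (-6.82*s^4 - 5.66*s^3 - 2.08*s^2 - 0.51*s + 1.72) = 6.82*s^4 + 5.66*s^3 + 2.08*s^2 + 3.61*s + 0.0800000000000001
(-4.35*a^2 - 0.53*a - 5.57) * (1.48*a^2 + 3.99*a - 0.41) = -6.438*a^4 - 18.1409*a^3 - 8.5748*a^2 - 22.007*a + 2.2837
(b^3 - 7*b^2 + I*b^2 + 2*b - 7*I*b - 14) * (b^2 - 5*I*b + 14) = b^5 - 7*b^4 - 4*I*b^4 + 21*b^3 + 28*I*b^3 - 147*b^2 + 4*I*b^2 + 28*b - 28*I*b - 196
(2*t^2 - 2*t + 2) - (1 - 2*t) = 2*t^2 + 1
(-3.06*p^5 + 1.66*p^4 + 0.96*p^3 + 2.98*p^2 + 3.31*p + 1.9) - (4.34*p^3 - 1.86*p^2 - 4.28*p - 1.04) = -3.06*p^5 + 1.66*p^4 - 3.38*p^3 + 4.84*p^2 + 7.59*p + 2.94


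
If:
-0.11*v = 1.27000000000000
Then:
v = -11.55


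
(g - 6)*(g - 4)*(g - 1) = g^3 - 11*g^2 + 34*g - 24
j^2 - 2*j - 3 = (j - 3)*(j + 1)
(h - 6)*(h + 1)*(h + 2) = h^3 - 3*h^2 - 16*h - 12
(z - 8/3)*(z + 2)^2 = z^3 + 4*z^2/3 - 20*z/3 - 32/3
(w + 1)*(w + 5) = w^2 + 6*w + 5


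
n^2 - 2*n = n*(n - 2)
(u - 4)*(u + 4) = u^2 - 16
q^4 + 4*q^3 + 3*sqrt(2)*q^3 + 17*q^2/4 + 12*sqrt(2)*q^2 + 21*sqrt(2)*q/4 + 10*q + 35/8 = (q + 1/2)*(q + 7/2)*(q + sqrt(2)/2)*(q + 5*sqrt(2)/2)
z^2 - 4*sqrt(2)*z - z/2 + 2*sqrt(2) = (z - 1/2)*(z - 4*sqrt(2))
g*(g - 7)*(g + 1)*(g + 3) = g^4 - 3*g^3 - 25*g^2 - 21*g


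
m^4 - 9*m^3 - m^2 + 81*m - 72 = (m - 8)*(m - 3)*(m - 1)*(m + 3)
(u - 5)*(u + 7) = u^2 + 2*u - 35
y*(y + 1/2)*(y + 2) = y^3 + 5*y^2/2 + y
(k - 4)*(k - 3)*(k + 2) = k^3 - 5*k^2 - 2*k + 24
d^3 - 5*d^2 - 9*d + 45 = (d - 5)*(d - 3)*(d + 3)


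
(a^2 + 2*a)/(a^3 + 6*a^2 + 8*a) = 1/(a + 4)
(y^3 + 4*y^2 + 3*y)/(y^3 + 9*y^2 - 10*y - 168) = y*(y^2 + 4*y + 3)/(y^3 + 9*y^2 - 10*y - 168)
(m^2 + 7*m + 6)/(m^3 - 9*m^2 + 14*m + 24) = (m + 6)/(m^2 - 10*m + 24)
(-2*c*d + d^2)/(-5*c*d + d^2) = (2*c - d)/(5*c - d)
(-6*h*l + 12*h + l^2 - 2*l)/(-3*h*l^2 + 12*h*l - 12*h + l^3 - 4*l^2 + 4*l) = (6*h - l)/(3*h*l - 6*h - l^2 + 2*l)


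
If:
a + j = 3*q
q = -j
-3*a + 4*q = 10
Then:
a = -5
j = 5/4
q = -5/4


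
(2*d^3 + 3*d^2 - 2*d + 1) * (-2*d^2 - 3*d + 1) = -4*d^5 - 12*d^4 - 3*d^3 + 7*d^2 - 5*d + 1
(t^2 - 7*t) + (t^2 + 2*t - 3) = 2*t^2 - 5*t - 3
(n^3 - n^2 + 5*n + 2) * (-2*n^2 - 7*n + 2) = -2*n^5 - 5*n^4 - n^3 - 41*n^2 - 4*n + 4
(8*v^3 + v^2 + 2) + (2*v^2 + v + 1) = 8*v^3 + 3*v^2 + v + 3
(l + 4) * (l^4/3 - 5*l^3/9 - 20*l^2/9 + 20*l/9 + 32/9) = l^5/3 + 7*l^4/9 - 40*l^3/9 - 20*l^2/3 + 112*l/9 + 128/9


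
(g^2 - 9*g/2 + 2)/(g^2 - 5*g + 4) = (g - 1/2)/(g - 1)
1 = 1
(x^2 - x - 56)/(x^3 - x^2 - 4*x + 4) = (x^2 - x - 56)/(x^3 - x^2 - 4*x + 4)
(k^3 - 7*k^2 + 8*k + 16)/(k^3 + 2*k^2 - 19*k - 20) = (k - 4)/(k + 5)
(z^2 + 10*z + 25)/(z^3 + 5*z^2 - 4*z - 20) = (z + 5)/(z^2 - 4)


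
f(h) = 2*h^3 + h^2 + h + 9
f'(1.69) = 21.52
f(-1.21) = 5.71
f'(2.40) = 40.36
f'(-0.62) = 2.07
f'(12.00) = 889.00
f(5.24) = 329.45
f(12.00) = 3621.00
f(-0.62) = 8.29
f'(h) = 6*h^2 + 2*h + 1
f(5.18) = 319.00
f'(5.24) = 176.23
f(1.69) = 23.20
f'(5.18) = 172.35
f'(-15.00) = 1321.00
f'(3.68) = 89.61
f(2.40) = 44.81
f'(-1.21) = 7.36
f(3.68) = 125.89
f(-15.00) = -6531.00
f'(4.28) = 119.47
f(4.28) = 188.40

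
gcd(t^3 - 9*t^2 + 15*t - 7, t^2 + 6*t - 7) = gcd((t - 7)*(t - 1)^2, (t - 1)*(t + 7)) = t - 1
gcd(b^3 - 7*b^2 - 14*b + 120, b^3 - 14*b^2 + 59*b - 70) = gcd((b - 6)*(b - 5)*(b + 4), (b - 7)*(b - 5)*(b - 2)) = b - 5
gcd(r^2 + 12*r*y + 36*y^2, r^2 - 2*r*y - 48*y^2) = r + 6*y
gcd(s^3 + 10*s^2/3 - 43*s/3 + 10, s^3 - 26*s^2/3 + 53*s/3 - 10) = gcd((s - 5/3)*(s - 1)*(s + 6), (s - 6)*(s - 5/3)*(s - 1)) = s^2 - 8*s/3 + 5/3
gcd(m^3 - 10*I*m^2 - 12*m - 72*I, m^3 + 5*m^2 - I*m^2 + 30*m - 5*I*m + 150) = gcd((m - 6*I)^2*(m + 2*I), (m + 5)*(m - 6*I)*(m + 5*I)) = m - 6*I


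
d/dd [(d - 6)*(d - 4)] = 2*d - 10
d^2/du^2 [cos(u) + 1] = -cos(u)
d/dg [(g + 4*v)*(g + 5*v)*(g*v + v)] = v*(3*g^2 + 18*g*v + 2*g + 20*v^2 + 9*v)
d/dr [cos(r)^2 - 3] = -sin(2*r)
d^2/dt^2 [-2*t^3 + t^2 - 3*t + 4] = 2 - 12*t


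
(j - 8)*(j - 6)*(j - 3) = j^3 - 17*j^2 + 90*j - 144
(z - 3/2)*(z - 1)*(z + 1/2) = z^3 - 2*z^2 + z/4 + 3/4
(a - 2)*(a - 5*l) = a^2 - 5*a*l - 2*a + 10*l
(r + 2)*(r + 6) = r^2 + 8*r + 12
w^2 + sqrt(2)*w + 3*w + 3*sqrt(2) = (w + 3)*(w + sqrt(2))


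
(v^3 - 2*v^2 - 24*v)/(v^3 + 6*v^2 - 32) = v*(v - 6)/(v^2 + 2*v - 8)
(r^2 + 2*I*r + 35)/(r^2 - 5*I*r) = (r + 7*I)/r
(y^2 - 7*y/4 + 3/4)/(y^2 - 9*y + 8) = (y - 3/4)/(y - 8)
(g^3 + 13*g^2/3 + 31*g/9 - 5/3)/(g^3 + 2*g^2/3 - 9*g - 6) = (9*g^2 + 12*g - 5)/(3*(3*g^2 - 7*g - 6))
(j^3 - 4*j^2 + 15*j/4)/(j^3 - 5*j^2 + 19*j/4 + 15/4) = j*(2*j - 3)/(2*j^2 - 5*j - 3)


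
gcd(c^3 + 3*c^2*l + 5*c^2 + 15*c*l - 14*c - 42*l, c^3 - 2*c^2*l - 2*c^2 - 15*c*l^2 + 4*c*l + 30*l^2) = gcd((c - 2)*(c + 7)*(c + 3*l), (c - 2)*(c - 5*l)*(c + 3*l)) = c^2 + 3*c*l - 2*c - 6*l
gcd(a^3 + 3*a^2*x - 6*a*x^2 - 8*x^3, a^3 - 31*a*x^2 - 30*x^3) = a + x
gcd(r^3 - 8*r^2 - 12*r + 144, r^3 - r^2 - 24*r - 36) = r - 6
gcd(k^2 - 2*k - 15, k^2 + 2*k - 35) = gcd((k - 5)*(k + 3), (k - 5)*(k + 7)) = k - 5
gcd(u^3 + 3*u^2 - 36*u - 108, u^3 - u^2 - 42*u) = u + 6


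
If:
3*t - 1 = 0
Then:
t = 1/3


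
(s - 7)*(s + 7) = s^2 - 49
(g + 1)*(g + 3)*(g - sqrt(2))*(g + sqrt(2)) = g^4 + 4*g^3 + g^2 - 8*g - 6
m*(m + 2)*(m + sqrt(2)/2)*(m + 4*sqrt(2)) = m^4 + 2*m^3 + 9*sqrt(2)*m^3/2 + 4*m^2 + 9*sqrt(2)*m^2 + 8*m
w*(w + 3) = w^2 + 3*w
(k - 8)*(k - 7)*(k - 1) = k^3 - 16*k^2 + 71*k - 56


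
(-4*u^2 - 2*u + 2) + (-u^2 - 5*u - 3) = -5*u^2 - 7*u - 1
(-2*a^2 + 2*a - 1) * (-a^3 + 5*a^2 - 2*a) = 2*a^5 - 12*a^4 + 15*a^3 - 9*a^2 + 2*a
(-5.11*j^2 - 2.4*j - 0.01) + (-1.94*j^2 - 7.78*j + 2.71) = -7.05*j^2 - 10.18*j + 2.7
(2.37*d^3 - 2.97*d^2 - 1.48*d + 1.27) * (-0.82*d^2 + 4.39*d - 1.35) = -1.9434*d^5 + 12.8397*d^4 - 15.0242*d^3 - 3.5291*d^2 + 7.5733*d - 1.7145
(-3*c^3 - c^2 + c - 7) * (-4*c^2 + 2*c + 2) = 12*c^5 - 2*c^4 - 12*c^3 + 28*c^2 - 12*c - 14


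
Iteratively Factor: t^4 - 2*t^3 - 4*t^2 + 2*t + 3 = (t + 1)*(t^3 - 3*t^2 - t + 3) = (t + 1)^2*(t^2 - 4*t + 3) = (t - 1)*(t + 1)^2*(t - 3)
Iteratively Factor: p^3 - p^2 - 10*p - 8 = (p + 1)*(p^2 - 2*p - 8) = (p + 1)*(p + 2)*(p - 4)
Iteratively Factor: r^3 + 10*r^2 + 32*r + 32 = (r + 4)*(r^2 + 6*r + 8) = (r + 4)^2*(r + 2)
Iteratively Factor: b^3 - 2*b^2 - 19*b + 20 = (b - 5)*(b^2 + 3*b - 4) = (b - 5)*(b + 4)*(b - 1)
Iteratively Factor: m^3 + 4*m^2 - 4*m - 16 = (m + 4)*(m^2 - 4) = (m - 2)*(m + 4)*(m + 2)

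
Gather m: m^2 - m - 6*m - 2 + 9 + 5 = m^2 - 7*m + 12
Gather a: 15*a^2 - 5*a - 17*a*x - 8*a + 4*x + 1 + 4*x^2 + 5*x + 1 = 15*a^2 + a*(-17*x - 13) + 4*x^2 + 9*x + 2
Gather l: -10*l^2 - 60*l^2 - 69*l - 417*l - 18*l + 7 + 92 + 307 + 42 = -70*l^2 - 504*l + 448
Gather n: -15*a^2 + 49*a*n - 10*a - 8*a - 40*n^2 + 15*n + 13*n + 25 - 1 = -15*a^2 - 18*a - 40*n^2 + n*(49*a + 28) + 24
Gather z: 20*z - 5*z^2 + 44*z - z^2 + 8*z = -6*z^2 + 72*z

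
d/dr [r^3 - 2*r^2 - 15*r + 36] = 3*r^2 - 4*r - 15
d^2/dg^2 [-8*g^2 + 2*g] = -16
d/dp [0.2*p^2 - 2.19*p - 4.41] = 0.4*p - 2.19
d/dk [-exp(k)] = -exp(k)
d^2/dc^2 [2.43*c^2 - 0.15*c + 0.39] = 4.86000000000000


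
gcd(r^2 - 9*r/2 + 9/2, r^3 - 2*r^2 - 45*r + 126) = r - 3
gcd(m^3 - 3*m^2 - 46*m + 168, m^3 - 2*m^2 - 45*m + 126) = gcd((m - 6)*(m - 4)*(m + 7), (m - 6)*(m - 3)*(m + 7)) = m^2 + m - 42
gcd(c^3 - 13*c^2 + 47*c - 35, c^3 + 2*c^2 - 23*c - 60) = c - 5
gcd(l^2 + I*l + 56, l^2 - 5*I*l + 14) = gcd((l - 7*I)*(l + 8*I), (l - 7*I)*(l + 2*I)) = l - 7*I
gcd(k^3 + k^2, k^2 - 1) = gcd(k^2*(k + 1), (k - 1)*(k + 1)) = k + 1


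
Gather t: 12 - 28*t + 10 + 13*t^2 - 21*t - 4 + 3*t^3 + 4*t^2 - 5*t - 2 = 3*t^3 + 17*t^2 - 54*t + 16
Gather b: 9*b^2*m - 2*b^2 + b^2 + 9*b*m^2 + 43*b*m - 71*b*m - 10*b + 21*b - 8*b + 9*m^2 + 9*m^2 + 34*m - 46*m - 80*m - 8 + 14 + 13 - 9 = b^2*(9*m - 1) + b*(9*m^2 - 28*m + 3) + 18*m^2 - 92*m + 10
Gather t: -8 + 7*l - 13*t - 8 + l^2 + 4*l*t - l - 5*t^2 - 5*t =l^2 + 6*l - 5*t^2 + t*(4*l - 18) - 16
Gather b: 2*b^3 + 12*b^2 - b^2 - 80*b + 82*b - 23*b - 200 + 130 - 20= 2*b^3 + 11*b^2 - 21*b - 90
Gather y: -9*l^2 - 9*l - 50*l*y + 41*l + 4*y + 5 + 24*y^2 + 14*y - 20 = -9*l^2 + 32*l + 24*y^2 + y*(18 - 50*l) - 15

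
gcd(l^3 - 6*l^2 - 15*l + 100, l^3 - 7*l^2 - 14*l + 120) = l^2 - l - 20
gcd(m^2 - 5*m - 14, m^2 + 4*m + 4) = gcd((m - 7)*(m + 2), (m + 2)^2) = m + 2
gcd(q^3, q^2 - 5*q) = q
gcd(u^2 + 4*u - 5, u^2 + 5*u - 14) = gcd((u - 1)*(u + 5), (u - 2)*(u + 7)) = 1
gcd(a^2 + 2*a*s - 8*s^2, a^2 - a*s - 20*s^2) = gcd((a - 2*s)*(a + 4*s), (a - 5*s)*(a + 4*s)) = a + 4*s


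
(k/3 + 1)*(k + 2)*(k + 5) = k^3/3 + 10*k^2/3 + 31*k/3 + 10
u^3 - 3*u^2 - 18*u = u*(u - 6)*(u + 3)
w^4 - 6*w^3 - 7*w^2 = w^2*(w - 7)*(w + 1)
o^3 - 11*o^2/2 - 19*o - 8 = (o - 8)*(o + 1/2)*(o + 2)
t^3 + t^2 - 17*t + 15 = (t - 3)*(t - 1)*(t + 5)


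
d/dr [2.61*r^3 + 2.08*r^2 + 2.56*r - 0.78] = 7.83*r^2 + 4.16*r + 2.56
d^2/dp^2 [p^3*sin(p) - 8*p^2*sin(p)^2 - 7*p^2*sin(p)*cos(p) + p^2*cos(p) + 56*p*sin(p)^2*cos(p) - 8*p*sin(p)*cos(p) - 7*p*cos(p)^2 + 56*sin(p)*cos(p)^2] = -p^3*sin(p) + 14*p^2*sin(2*p) + 5*p^2*cos(p) - 16*p^2*cos(2*p) + 2*p*sin(p) - 16*p*sin(2*p) - 14*p*cos(p) - 14*p*cos(2*p) + 126*p*cos(3*p) - 42*sin(p) + 7*sin(2*p) - 42*sin(3*p) + 2*cos(p) - 8*cos(2*p) - 8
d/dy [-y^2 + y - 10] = 1 - 2*y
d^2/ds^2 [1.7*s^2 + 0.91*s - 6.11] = 3.40000000000000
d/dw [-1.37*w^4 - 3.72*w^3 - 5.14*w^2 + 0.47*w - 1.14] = -5.48*w^3 - 11.16*w^2 - 10.28*w + 0.47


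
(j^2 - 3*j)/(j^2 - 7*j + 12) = j/(j - 4)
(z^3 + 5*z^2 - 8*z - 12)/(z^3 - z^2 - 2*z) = (z + 6)/z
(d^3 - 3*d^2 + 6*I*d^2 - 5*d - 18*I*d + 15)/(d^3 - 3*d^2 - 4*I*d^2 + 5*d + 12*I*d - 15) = (d + 5*I)/(d - 5*I)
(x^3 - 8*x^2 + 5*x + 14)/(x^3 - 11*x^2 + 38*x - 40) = (x^2 - 6*x - 7)/(x^2 - 9*x + 20)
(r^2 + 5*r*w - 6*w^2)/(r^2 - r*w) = (r + 6*w)/r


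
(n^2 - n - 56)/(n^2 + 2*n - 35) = (n - 8)/(n - 5)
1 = 1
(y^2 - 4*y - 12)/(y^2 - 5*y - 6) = (y + 2)/(y + 1)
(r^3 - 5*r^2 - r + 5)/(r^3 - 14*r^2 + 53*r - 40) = (r + 1)/(r - 8)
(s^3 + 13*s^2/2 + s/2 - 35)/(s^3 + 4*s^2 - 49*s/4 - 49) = 2*(s^2 + 3*s - 10)/(2*s^2 + s - 28)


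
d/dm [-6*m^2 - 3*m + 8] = -12*m - 3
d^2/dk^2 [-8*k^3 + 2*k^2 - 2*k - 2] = 4 - 48*k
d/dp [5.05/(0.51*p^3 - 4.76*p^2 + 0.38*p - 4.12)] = (-7.7265*p^2 + 48.076*p - 1.919)/(0.51*p^3 - 4.76*p^2 + 0.38*p - 4.12)^2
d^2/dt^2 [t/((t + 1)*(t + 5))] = 2*(t^3 - 15*t - 30)/(t^6 + 18*t^5 + 123*t^4 + 396*t^3 + 615*t^2 + 450*t + 125)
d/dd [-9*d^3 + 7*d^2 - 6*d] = -27*d^2 + 14*d - 6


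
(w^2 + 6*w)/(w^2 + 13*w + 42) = w/(w + 7)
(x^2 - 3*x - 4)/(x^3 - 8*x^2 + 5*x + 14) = (x - 4)/(x^2 - 9*x + 14)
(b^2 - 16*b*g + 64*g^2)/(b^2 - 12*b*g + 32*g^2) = (b - 8*g)/(b - 4*g)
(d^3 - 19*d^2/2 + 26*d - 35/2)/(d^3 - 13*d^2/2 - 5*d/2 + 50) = (2*d^2 - 9*d + 7)/(2*d^2 - 3*d - 20)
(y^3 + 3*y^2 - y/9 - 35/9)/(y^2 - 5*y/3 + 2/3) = (9*y^2 + 36*y + 35)/(3*(3*y - 2))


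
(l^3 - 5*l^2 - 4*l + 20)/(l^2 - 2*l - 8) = (l^2 - 7*l + 10)/(l - 4)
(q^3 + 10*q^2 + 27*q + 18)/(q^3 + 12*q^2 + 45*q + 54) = (q + 1)/(q + 3)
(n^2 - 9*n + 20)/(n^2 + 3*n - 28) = (n - 5)/(n + 7)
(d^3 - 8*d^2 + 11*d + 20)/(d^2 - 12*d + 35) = (d^2 - 3*d - 4)/(d - 7)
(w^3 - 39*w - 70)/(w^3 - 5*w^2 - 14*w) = (w + 5)/w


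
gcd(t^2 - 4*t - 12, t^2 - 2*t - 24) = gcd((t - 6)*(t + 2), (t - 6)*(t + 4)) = t - 6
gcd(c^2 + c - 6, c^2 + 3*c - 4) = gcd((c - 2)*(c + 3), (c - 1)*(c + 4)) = 1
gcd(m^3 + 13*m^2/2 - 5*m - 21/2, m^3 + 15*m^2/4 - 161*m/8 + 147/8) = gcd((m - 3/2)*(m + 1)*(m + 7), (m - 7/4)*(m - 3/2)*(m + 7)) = m^2 + 11*m/2 - 21/2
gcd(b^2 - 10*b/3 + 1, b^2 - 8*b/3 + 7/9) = b - 1/3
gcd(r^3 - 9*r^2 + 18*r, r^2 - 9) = r - 3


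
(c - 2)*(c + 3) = c^2 + c - 6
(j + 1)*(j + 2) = j^2 + 3*j + 2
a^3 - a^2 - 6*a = a*(a - 3)*(a + 2)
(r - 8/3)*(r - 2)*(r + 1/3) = r^3 - 13*r^2/3 + 34*r/9 + 16/9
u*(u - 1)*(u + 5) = u^3 + 4*u^2 - 5*u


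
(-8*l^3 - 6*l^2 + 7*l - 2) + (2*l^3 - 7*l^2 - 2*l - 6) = -6*l^3 - 13*l^2 + 5*l - 8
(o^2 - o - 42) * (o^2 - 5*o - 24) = o^4 - 6*o^3 - 61*o^2 + 234*o + 1008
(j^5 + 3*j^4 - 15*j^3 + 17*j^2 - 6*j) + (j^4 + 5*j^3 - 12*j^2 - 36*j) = j^5 + 4*j^4 - 10*j^3 + 5*j^2 - 42*j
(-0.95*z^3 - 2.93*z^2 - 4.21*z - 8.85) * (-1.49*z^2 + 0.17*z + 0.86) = 1.4155*z^5 + 4.2042*z^4 + 4.9578*z^3 + 9.951*z^2 - 5.1251*z - 7.611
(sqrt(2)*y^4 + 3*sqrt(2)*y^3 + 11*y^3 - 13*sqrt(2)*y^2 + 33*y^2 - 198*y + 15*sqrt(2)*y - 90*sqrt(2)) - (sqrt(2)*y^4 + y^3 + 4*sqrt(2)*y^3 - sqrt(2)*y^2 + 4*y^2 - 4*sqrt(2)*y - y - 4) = -sqrt(2)*y^3 + 10*y^3 - 12*sqrt(2)*y^2 + 29*y^2 - 197*y + 19*sqrt(2)*y - 90*sqrt(2) + 4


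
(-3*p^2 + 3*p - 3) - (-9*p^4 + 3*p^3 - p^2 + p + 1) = 9*p^4 - 3*p^3 - 2*p^2 + 2*p - 4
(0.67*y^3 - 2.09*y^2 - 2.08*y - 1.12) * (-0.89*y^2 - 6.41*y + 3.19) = -0.5963*y^5 - 2.4346*y^4 + 17.3854*y^3 + 7.6625*y^2 + 0.544*y - 3.5728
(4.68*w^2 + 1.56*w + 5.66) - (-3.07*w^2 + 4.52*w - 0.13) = 7.75*w^2 - 2.96*w + 5.79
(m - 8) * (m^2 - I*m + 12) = m^3 - 8*m^2 - I*m^2 + 12*m + 8*I*m - 96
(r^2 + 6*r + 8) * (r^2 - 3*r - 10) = r^4 + 3*r^3 - 20*r^2 - 84*r - 80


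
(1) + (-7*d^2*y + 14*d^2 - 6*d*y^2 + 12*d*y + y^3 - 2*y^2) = -7*d^2*y + 14*d^2 - 6*d*y^2 + 12*d*y + y^3 - 2*y^2 + 1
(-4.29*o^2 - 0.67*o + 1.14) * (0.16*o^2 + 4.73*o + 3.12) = -0.6864*o^4 - 20.3989*o^3 - 16.3715*o^2 + 3.3018*o + 3.5568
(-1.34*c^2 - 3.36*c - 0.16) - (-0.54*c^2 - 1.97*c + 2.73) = -0.8*c^2 - 1.39*c - 2.89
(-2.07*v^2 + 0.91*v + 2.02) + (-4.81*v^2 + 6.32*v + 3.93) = -6.88*v^2 + 7.23*v + 5.95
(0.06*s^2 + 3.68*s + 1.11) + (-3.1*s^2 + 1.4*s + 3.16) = -3.04*s^2 + 5.08*s + 4.27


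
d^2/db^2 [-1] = 0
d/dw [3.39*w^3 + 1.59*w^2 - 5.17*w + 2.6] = 10.17*w^2 + 3.18*w - 5.17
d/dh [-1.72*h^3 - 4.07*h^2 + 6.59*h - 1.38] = -5.16*h^2 - 8.14*h + 6.59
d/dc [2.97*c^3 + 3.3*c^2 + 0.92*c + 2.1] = 8.91*c^2 + 6.6*c + 0.92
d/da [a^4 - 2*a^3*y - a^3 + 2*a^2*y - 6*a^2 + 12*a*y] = 4*a^3 - 6*a^2*y - 3*a^2 + 4*a*y - 12*a + 12*y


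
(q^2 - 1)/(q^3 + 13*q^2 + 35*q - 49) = (q + 1)/(q^2 + 14*q + 49)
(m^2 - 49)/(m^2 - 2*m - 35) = (m + 7)/(m + 5)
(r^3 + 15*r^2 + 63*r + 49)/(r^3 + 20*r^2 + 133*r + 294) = (r + 1)/(r + 6)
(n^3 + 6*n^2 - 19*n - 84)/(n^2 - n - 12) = n + 7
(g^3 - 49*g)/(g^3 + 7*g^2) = (g - 7)/g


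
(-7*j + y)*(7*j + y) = -49*j^2 + y^2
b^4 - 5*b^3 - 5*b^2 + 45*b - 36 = (b - 4)*(b - 3)*(b - 1)*(b + 3)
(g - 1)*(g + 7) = g^2 + 6*g - 7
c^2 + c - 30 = (c - 5)*(c + 6)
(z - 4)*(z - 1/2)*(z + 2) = z^3 - 5*z^2/2 - 7*z + 4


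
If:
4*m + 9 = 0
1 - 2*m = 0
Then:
No Solution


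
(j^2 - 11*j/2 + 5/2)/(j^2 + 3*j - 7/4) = 2*(j - 5)/(2*j + 7)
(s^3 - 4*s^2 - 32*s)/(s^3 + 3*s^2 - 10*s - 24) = s*(s - 8)/(s^2 - s - 6)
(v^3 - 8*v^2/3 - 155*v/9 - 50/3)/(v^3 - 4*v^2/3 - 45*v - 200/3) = (v^2 - 13*v/3 - 10)/(v^2 - 3*v - 40)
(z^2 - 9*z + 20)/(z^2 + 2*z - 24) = (z - 5)/(z + 6)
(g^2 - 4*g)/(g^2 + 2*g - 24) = g/(g + 6)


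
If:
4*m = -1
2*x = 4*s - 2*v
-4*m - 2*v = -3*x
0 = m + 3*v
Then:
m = -1/4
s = -7/72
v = 1/12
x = -5/18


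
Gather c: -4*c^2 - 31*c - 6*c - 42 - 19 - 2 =-4*c^2 - 37*c - 63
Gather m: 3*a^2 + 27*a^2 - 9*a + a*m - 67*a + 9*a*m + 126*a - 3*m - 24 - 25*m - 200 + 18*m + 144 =30*a^2 + 50*a + m*(10*a - 10) - 80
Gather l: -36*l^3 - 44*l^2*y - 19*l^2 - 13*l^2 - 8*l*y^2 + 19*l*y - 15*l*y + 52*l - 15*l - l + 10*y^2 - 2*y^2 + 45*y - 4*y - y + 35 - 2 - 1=-36*l^3 + l^2*(-44*y - 32) + l*(-8*y^2 + 4*y + 36) + 8*y^2 + 40*y + 32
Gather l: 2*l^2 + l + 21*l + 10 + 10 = 2*l^2 + 22*l + 20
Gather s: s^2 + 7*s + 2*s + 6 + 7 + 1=s^2 + 9*s + 14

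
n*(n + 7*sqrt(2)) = n^2 + 7*sqrt(2)*n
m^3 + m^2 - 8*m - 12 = (m - 3)*(m + 2)^2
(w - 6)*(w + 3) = w^2 - 3*w - 18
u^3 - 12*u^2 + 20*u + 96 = (u - 8)*(u - 6)*(u + 2)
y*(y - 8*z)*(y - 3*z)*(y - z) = y^4 - 12*y^3*z + 35*y^2*z^2 - 24*y*z^3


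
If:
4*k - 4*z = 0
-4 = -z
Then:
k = 4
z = 4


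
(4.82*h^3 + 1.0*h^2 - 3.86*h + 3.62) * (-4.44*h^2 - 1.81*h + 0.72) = -21.4008*h^5 - 13.1642*h^4 + 18.7988*h^3 - 8.3662*h^2 - 9.3314*h + 2.6064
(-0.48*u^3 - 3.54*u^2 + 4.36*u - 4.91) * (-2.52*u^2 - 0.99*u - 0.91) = 1.2096*u^5 + 9.396*u^4 - 7.0458*u^3 + 11.2782*u^2 + 0.8933*u + 4.4681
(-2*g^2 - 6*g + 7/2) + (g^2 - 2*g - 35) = -g^2 - 8*g - 63/2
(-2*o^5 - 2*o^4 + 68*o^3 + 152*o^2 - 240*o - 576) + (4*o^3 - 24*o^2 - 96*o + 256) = -2*o^5 - 2*o^4 + 72*o^3 + 128*o^2 - 336*o - 320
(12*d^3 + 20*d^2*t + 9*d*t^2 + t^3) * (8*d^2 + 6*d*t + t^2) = 96*d^5 + 232*d^4*t + 204*d^3*t^2 + 82*d^2*t^3 + 15*d*t^4 + t^5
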